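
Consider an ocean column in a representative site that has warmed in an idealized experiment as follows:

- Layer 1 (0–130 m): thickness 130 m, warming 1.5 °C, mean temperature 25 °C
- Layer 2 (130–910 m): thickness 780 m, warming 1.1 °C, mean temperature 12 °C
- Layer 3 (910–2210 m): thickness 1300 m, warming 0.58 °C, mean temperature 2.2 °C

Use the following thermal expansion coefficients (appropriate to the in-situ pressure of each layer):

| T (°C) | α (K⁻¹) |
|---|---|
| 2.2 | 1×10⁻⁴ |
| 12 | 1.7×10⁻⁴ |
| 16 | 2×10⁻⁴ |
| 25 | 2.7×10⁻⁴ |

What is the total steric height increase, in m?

Layer 1 at 25 °C → α = 2.7×10⁻⁴ K⁻¹
Layer 2 at 12 °C → α = 1.7×10⁻⁴ K⁻¹
Layer 3 at 2.2 °C → α = 1×10⁻⁴ K⁻¹
1.5 × 2.7×10⁻⁴ × 130 = 0.05265 m
130–910 m: 780 × 1.1 × 1.7×10⁻⁴ = 0.14586 m
1300 × 1×10⁻⁴ × 0.58 = 0.07540 m
Δh = 0.05265 + 0.14586 + 0.07540 = 0.27391 m

about 0.274 m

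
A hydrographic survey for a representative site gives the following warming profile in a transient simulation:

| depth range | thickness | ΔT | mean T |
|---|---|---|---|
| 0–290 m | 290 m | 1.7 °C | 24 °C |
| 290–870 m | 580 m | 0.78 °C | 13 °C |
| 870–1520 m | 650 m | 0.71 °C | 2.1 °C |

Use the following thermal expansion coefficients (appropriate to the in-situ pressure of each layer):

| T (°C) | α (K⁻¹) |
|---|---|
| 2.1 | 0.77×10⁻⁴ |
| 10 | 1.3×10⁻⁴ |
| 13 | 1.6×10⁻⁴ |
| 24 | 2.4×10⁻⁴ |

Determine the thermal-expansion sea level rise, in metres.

Layer 1 at 24 °C → α = 2.4×10⁻⁴ K⁻¹
Layer 2 at 13 °C → α = 1.6×10⁻⁴ K⁻¹
Layer 3 at 2.1 °C → α = 0.77×10⁻⁴ K⁻¹
Layer 1: 1.7 × 290 × 2.4×10⁻⁴ = 0.11832 m
290–870 m: 1.6×10⁻⁴ × 580 × 0.78 = 0.072384 m
Layer 3: 0.71 × 650 × 0.77×10⁻⁴ = 0.0355355 m
Δh = 0.11832 + 0.072384 + 0.0355355 = 0.2262395 m ≈ 0.226 m

0.226 m of thermosteric rise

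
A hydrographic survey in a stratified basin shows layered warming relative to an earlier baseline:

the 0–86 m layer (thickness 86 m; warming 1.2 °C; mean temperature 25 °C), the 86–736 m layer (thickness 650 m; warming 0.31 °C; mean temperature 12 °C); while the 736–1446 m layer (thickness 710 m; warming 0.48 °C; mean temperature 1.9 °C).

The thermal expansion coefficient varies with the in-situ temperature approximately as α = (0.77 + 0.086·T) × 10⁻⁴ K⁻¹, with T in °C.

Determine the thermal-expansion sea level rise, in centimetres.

Layer 1: α = (0.77 + 0.086×25)×10⁻⁴ = 2.92×10⁻⁴ K⁻¹
Layer 2: α = (0.77 + 0.086×12)×10⁻⁴ = 1.802×10⁻⁴ K⁻¹
Layer 3: α = (0.77 + 0.086×1.9)×10⁻⁴ = 0.9334×10⁻⁴ K⁻¹
86 × 2.92×10⁻⁴ × 1.2 = 0.0301344 m
0.31 × 650 × 1.802×10⁻⁴ = 0.0363103 m
710 × 0.9334×10⁻⁴ × 0.48 = 0.031810272 m
Δh = 0.0301344 + 0.0363103 + 0.031810272 = 0.098254972 m ≈ 9.8 cm

about 9.8 cm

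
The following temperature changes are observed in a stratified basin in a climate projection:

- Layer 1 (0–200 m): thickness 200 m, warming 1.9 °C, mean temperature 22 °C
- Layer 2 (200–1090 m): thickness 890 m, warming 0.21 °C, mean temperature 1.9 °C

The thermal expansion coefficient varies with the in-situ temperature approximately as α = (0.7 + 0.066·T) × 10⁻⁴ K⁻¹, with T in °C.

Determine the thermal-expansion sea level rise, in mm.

97.2 mm

Layer 1: α = (0.7 + 0.066×22)×10⁻⁴ = 2.152×10⁻⁴ K⁻¹
Layer 2: α = (0.7 + 0.066×1.9)×10⁻⁴ = 0.8254×10⁻⁴ K⁻¹
1.9 × 200 × 2.152×10⁻⁴ = 0.081776 m
Layer 2: 0.21 × 890 × 0.8254×10⁻⁴ = 0.015426726 m
Δh = 0.081776 + 0.015426726 = 0.097202726 m ≈ 97.2 mm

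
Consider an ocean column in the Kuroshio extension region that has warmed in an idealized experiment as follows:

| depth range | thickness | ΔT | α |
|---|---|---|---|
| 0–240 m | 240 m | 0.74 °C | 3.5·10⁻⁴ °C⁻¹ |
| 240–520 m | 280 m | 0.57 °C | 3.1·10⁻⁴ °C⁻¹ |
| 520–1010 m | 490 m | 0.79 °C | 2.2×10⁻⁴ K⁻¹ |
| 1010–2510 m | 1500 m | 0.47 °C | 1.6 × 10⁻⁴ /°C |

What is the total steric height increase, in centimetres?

Δh = 31.0 cm

0–240 m: 0.74 × 3.5×10⁻⁴ × 240 = 0.06216 m
0.57 × 3.1×10⁻⁴ × 280 = 0.049476 m
0.79 × 490 × 2.2×10⁻⁴ = 0.085162 m
1010–2510 m: 0.47 × 1500 × 1.6×10⁻⁴ = 0.11280 m
Δh = 0.06216 + 0.049476 + 0.085162 + 0.11280 = 0.309598 m ≈ 31.0 cm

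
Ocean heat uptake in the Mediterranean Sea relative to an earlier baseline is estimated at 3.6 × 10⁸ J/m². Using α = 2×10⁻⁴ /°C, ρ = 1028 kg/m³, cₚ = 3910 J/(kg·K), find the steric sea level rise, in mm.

about 17.9 mm

Δh = αQ/(ρcₚ) = 2×10⁻⁴ × 3.6×10⁸ / (1028 × 3910) ≈ 0.017913 m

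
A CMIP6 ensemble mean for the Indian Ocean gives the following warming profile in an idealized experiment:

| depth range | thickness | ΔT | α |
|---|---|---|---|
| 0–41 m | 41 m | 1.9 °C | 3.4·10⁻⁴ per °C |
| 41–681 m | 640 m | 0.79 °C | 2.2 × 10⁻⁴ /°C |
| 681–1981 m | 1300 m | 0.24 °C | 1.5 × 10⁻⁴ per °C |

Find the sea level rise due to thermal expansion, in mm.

3.4×10⁻⁴ × 1.9 × 41 = 0.026486 m
Layer 2: 2.2×10⁻⁴ × 0.79 × 640 = 0.111232 m
Layer 3: 0.24 × 1300 × 1.5×10⁻⁴ = 0.04680 m
Δh = 0.026486 + 0.111232 + 0.04680 = 0.184518 m

185 mm of thermosteric rise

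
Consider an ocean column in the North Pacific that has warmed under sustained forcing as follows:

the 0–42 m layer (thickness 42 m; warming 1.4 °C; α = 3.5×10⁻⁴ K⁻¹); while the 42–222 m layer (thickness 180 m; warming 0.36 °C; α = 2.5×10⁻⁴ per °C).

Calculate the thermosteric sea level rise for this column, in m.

Layer 1: 1.4 × 42 × 3.5×10⁻⁴ = 0.02058 m
42–222 m: 2.5×10⁻⁴ × 0.36 × 180 = 0.01620 m
Δh = 0.02058 + 0.01620 = 0.03678 m

Δh ≈ 0.037 m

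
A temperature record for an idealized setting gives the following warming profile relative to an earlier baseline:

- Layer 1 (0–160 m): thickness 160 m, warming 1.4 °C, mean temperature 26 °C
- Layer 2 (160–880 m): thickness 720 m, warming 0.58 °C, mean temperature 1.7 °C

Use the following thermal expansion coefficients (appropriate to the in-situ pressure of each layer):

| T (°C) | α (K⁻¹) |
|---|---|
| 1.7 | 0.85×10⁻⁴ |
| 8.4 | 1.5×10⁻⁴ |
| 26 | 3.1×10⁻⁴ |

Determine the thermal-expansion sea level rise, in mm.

Δh ≈ 105 mm

Layer 1 at 26 °C → α = 3.1×10⁻⁴ K⁻¹
Layer 2 at 1.7 °C → α = 0.85×10⁻⁴ K⁻¹
0–160 m: 1.4 × 160 × 3.1×10⁻⁴ = 0.06944 m
0.85×10⁻⁴ × 0.58 × 720 = 0.035496 m
Δh = 0.06944 + 0.035496 = 0.104936 m ≈ 105 mm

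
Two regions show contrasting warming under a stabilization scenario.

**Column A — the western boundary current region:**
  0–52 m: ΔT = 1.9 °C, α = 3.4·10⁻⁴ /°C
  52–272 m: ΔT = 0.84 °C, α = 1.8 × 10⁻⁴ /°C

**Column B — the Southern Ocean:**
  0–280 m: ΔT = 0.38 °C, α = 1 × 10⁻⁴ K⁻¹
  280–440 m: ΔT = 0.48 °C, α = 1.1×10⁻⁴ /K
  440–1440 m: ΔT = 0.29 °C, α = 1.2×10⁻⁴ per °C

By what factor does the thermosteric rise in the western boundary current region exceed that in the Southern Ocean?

A Layer 1: 3.4×10⁻⁴ × 1.9 × 52 = 0.033592 m
A 1.8×10⁻⁴ × 0.84 × 220 = 0.033264 m
A total: 0.066856 m
B 280 × 1×10⁻⁴ × 0.38 = 0.01064 m
B Layer 2: 1.1×10⁻⁴ × 160 × 0.48 = 0.008448 m
B 440–1440 m: 1000 × 1.2×10⁻⁴ × 0.29 = 0.03480 m
B total: 0.053888 m
Ratio: 0.066856 / 0.053888 ≈ 1.241

1.2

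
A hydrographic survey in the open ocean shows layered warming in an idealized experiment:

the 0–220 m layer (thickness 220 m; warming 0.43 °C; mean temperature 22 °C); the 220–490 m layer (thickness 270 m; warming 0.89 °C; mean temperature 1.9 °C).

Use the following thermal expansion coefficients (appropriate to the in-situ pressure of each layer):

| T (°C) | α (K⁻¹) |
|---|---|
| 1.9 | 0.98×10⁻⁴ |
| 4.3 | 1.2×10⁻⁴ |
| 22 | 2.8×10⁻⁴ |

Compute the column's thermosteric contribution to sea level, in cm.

Layer 1 at 22 °C → α = 2.8×10⁻⁴ K⁻¹
Layer 2 at 1.9 °C → α = 0.98×10⁻⁴ K⁻¹
0–220 m: 220 × 0.43 × 2.8×10⁻⁴ = 0.026488 m
270 × 0.89 × 0.98×10⁻⁴ = 0.0235494 m
Δh = 0.026488 + 0.0235494 = 0.0500374 m

Δh = 5.00 cm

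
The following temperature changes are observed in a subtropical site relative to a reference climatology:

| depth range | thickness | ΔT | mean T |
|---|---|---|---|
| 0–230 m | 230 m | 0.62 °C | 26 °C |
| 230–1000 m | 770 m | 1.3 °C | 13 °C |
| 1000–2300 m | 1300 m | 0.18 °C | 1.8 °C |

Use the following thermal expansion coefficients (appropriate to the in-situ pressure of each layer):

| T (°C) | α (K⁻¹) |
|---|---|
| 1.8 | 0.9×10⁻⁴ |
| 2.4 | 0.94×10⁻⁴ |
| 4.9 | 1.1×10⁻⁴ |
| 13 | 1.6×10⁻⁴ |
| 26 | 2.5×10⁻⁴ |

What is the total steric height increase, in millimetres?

Layer 1 at 26 °C → α = 2.5×10⁻⁴ K⁻¹
Layer 2 at 13 °C → α = 1.6×10⁻⁴ K⁻¹
Layer 3 at 1.8 °C → α = 0.9×10⁻⁴ K⁻¹
2.5×10⁻⁴ × 230 × 0.62 = 0.03565 m
230–1000 m: 1.3 × 1.6×10⁻⁴ × 770 = 0.16016 m
1000–2300 m: 1300 × 0.18 × 0.9×10⁻⁴ = 0.02106 m
Δh = 0.03565 + 0.16016 + 0.02106 = 0.21687 m

217 mm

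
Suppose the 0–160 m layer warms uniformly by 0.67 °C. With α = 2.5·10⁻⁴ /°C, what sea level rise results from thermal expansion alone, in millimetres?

Δh ≈ 26.8 mm

Δh = αΔT·H = 2.5×10⁻⁴ × 0.67 × 160 = 0.02680 m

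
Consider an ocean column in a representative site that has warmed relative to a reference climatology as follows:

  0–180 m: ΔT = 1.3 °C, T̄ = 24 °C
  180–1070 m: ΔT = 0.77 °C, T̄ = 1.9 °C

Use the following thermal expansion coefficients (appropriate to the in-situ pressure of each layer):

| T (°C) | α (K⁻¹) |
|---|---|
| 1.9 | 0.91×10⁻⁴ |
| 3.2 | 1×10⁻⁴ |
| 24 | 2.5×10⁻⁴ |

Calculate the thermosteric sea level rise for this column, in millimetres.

Layer 1 at 24 °C → α = 2.5×10⁻⁴ K⁻¹
Layer 2 at 1.9 °C → α = 0.91×10⁻⁴ K⁻¹
0–180 m: 1.3 × 2.5×10⁻⁴ × 180 = 0.05850 m
0.77 × 890 × 0.91×10⁻⁴ = 0.0623623 m
Δh = 0.05850 + 0.0623623 = 0.1208623 m

121 mm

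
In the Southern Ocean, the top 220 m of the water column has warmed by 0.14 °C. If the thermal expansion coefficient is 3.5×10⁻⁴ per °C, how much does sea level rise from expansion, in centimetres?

about 1.1 cm

Δh = αΔT·H = 3.5×10⁻⁴ × 0.14 × 220 = 0.01078 m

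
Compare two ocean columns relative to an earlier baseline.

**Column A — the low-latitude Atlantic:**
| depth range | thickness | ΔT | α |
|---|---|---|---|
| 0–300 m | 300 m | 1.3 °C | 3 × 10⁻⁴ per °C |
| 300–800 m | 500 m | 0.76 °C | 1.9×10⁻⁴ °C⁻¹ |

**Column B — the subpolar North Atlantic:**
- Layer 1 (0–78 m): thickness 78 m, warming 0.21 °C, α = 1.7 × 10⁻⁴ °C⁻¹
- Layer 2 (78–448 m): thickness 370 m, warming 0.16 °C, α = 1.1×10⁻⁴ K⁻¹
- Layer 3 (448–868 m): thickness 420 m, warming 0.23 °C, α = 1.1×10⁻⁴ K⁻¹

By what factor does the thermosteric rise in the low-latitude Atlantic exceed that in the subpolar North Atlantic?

9.5

A Layer 1: 300 × 1.3 × 3×10⁻⁴ = 0.11700 m
A 0.76 × 500 × 1.9×10⁻⁴ = 0.07220 m
A total: 0.18920 m
B 0–78 m: 78 × 0.21 × 1.7×10⁻⁴ = 0.0027846 m
B Layer 2: 1.1×10⁻⁴ × 370 × 0.16 = 0.006512 m
B 420 × 1.1×10⁻⁴ × 0.23 = 0.010626 m
B total: 0.0199226 m
Ratio: 0.18920 / 0.0199226 ≈ 9.497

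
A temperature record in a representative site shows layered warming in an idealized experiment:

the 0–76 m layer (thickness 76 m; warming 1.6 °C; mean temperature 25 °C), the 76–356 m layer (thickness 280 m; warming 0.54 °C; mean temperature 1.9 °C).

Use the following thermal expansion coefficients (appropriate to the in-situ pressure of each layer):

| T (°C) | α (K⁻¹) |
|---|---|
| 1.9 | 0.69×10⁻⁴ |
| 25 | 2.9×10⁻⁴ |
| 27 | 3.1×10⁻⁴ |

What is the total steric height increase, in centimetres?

Δh ≈ 4.57 cm

Layer 1 at 25 °C → α = 2.9×10⁻⁴ K⁻¹
Layer 2 at 1.9 °C → α = 0.69×10⁻⁴ K⁻¹
76 × 2.9×10⁻⁴ × 1.6 = 0.035264 m
76–356 m: 0.69×10⁻⁴ × 0.54 × 280 = 0.0104328 m
Δh = 0.035264 + 0.0104328 = 0.0456968 m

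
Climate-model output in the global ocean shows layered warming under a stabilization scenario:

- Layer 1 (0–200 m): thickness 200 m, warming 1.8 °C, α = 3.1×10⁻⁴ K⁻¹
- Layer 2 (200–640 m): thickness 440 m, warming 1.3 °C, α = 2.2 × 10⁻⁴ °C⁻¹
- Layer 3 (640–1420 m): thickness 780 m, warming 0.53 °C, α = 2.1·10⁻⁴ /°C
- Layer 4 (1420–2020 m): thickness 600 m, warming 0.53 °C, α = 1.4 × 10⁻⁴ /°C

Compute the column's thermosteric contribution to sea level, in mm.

about 369 mm

3.1×10⁻⁴ × 200 × 1.8 = 0.11160 m
440 × 2.2×10⁻⁴ × 1.3 = 0.12584 m
640–1420 m: 0.53 × 780 × 2.1×10⁻⁴ = 0.086814 m
Layer 4: 1.4×10⁻⁴ × 600 × 0.53 = 0.04452 m
Δh = 0.11160 + 0.12584 + 0.086814 + 0.04452 = 0.368774 m ≈ 369 mm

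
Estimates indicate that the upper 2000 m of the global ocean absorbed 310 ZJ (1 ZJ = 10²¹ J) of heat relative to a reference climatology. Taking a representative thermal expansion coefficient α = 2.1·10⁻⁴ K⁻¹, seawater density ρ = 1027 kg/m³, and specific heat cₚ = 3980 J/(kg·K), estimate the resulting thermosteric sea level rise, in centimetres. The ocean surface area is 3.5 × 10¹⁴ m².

Per unit area: Q = 310×10²¹ / (3.5×10¹⁴) ≈ 8.857×10⁸ J/m²
Δh = αQ/(ρcₚ) = 2.1×10⁻⁴ × 8.857×10⁸ / (1027 × 3980) ≈ 0.045504 m

4.6 cm of thermosteric rise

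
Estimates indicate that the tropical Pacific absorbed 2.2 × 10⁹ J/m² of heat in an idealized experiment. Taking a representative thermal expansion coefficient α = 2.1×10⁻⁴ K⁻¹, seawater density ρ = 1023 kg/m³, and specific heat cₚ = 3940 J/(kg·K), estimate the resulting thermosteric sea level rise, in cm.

Δh ≈ 11 cm

Δh = αQ/(ρcₚ) = 2.1×10⁻⁴ × 2.2×10⁹ / (1023 × 3940) ≈ 0.11462 m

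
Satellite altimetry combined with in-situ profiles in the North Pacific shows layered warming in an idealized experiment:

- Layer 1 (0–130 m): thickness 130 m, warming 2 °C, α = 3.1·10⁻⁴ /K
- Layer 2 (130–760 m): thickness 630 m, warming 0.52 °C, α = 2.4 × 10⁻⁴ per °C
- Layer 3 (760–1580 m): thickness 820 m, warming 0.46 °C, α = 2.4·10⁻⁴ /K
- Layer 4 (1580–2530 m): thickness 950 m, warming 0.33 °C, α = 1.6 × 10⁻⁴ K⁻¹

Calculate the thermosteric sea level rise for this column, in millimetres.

Layer 1: 130 × 2 × 3.1×10⁻⁴ = 0.08060 m
130–760 m: 630 × 0.52 × 2.4×10⁻⁴ = 0.078624 m
820 × 0.46 × 2.4×10⁻⁴ = 0.090528 m
Layer 4: 0.33 × 1.6×10⁻⁴ × 950 = 0.05016 m
Δh = 0.08060 + 0.078624 + 0.090528 + 0.05016 = 0.299912 m ≈ 300 mm

300 mm of thermosteric rise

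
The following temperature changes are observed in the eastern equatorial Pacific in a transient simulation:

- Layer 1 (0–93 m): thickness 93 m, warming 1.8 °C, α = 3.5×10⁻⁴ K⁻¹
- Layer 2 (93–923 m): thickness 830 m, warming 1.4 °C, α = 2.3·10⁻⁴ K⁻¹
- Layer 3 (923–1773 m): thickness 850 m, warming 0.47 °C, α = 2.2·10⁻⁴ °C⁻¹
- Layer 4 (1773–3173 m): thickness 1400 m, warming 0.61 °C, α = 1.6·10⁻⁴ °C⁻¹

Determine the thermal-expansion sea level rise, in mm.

Δh = 550 mm

3.5×10⁻⁴ × 93 × 1.8 = 0.05859 m
93–923 m: 2.3×10⁻⁴ × 830 × 1.4 = 0.26726 m
2.2×10⁻⁴ × 0.47 × 850 = 0.08789 m
1773–3173 m: 1.6×10⁻⁴ × 0.61 × 1400 = 0.13664 m
Δh = 0.05859 + 0.26726 + 0.08789 + 0.13664 = 0.55038 m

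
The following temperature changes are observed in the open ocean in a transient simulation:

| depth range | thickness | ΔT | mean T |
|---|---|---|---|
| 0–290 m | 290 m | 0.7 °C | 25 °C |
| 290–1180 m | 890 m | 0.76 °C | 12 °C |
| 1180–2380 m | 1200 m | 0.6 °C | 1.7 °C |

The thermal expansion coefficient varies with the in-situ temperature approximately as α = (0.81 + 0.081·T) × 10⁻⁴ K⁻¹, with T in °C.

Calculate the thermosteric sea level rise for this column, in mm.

Layer 1: α = (0.81 + 0.081×25)×10⁻⁴ = 2.835×10⁻⁴ K⁻¹
Layer 2: α = (0.81 + 0.081×12)×10⁻⁴ = 1.782×10⁻⁴ K⁻¹
Layer 3: α = (0.81 + 0.081×1.7)×10⁻⁴ = 0.9477×10⁻⁴ K⁻¹
0–290 m: 0.7 × 290 × 2.835×10⁻⁴ = 0.0575505 m
Layer 2: 0.76 × 890 × 1.782×10⁻⁴ = 0.12053448 m
0.9477×10⁻⁴ × 0.6 × 1200 = 0.0682344 m
Δh = 0.0575505 + 0.12053448 + 0.0682344 = 0.24631938 m ≈ 246 mm

246 mm of thermosteric rise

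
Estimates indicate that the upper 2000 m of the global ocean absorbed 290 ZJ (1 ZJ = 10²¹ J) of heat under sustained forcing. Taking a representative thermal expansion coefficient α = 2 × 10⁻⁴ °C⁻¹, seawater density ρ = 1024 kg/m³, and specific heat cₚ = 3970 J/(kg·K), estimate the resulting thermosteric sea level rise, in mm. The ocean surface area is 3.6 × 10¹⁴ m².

Per unit area: Q = 290×10²¹ / (3.6×10¹⁴) ≈ 8.056×10⁸ J/m²
Δh = αQ/(ρcₚ) = 2×10⁻⁴ × 8.056×10⁸ / (1024 × 3970) ≈ 0.039633 m

Δh = 39.6 mm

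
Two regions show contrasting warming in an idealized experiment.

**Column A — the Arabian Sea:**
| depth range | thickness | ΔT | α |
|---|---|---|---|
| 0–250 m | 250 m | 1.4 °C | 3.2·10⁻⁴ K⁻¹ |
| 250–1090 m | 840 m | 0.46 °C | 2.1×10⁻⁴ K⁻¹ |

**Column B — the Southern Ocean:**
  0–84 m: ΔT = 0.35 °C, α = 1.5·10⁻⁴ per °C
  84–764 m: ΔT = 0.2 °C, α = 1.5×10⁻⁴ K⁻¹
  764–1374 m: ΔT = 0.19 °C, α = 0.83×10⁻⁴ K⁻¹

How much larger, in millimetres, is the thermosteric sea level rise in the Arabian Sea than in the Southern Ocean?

A 0–250 m: 250 × 3.2×10⁻⁴ × 1.4 = 0.11200 m
A 250–1090 m: 0.46 × 840 × 2.1×10⁻⁴ = 0.081144 m
A total: 0.193144 m
B Layer 1: 0.35 × 84 × 1.5×10⁻⁴ = 0.00441 m
B 680 × 1.5×10⁻⁴ × 0.2 = 0.02040 m
B 764–1374 m: 0.83×10⁻⁴ × 610 × 0.19 = 0.0096197 m
B total: 0.0344297 m
Difference: 0.193144 − 0.0344297 = 0.1587143 m

Δh_A − Δh_B ≈ 160 mm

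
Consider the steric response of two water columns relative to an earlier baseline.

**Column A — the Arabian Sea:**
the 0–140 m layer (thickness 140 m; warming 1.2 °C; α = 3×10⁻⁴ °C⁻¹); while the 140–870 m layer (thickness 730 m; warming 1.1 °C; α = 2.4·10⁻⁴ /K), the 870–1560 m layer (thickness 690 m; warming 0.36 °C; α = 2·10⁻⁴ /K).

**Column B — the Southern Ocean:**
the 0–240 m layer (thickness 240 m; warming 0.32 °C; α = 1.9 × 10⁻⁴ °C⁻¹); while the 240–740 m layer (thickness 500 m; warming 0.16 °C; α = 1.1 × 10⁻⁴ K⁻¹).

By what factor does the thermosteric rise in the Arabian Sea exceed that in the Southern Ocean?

12.5

A 1.2 × 3×10⁻⁴ × 140 = 0.05040 m
A Layer 2: 2.4×10⁻⁴ × 1.1 × 730 = 0.19272 m
A 690 × 2×10⁻⁴ × 0.36 = 0.04968 m
A total: 0.29280 m
B 240 × 1.9×10⁻⁴ × 0.32 = 0.014592 m
B 240–740 m: 0.16 × 500 × 1.1×10⁻⁴ = 0.00880 m
B total: 0.023392 m
Ratio: 0.29280 / 0.023392 ≈ 12.52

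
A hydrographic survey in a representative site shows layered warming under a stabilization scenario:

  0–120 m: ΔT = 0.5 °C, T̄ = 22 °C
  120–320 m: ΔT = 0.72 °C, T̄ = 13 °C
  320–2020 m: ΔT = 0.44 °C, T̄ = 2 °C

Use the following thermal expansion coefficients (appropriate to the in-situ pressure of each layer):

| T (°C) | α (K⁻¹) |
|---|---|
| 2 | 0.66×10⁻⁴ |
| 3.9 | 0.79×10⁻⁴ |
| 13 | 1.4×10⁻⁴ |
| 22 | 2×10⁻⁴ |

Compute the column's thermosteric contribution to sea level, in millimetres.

Layer 1 at 22 °C → α = 2×10⁻⁴ K⁻¹
Layer 2 at 13 °C → α = 1.4×10⁻⁴ K⁻¹
Layer 3 at 2 °C → α = 0.66×10⁻⁴ K⁻¹
Layer 1: 120 × 2×10⁻⁴ × 0.5 = 0.01200 m
0.72 × 200 × 1.4×10⁻⁴ = 0.02016 m
Layer 3: 0.44 × 0.66×10⁻⁴ × 1700 = 0.049368 m
Δh = 0.01200 + 0.02016 + 0.049368 = 0.081528 m ≈ 81.5 mm

about 81.5 mm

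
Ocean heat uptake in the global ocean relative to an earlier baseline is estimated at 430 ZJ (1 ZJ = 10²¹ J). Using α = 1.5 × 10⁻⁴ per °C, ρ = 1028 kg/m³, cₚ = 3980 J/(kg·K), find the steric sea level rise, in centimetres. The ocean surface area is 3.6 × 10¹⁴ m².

about 4.38 cm

Per unit area: Q = 430×10²¹ / (3.6×10¹⁴) ≈ 1.194×10⁹ J/m²
Δh = αQ/(ρcₚ) = 1.5×10⁻⁴ × 1.194×10⁹ / (1028 × 3980) ≈ 0.043774 m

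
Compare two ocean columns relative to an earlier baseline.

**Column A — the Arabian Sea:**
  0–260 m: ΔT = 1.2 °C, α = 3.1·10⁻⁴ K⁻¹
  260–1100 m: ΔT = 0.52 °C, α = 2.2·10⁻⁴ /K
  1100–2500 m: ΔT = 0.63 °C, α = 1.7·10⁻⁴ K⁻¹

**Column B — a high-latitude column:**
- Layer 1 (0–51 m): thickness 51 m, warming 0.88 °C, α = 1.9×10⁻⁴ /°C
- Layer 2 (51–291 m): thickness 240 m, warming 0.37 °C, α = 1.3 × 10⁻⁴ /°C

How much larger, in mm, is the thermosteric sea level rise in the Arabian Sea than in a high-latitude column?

323 mm

A Layer 1: 1.2 × 260 × 3.1×10⁻⁴ = 0.09672 m
A 260–1100 m: 0.52 × 840 × 2.2×10⁻⁴ = 0.096096 m
A 1100–2500 m: 1400 × 0.63 × 1.7×10⁻⁴ = 0.14994 m
A total: 0.342756 m
B Layer 1: 1.9×10⁻⁴ × 51 × 0.88 = 0.0085272 m
B Layer 2: 0.37 × 240 × 1.3×10⁻⁴ = 0.011544 m
B total: 0.0200712 m
Difference: 0.342756 − 0.0200712 = 0.3226848 m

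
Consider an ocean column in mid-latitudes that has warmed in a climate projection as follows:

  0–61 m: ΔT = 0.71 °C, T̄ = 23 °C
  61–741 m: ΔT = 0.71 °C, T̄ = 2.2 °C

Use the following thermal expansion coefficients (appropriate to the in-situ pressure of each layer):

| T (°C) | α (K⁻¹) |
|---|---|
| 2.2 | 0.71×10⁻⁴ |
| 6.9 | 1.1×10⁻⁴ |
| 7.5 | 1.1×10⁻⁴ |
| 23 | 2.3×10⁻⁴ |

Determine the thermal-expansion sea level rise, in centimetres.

Layer 1 at 23 °C → α = 2.3×10⁻⁴ K⁻¹
Layer 2 at 2.2 °C → α = 0.71×10⁻⁴ K⁻¹
0–61 m: 2.3×10⁻⁴ × 0.71 × 61 = 0.0099613 m
Layer 2: 680 × 0.71 × 0.71×10⁻⁴ = 0.0342788 m
Δh = 0.0099613 + 0.0342788 = 0.0442401 m ≈ 4.4 cm

about 4.4 cm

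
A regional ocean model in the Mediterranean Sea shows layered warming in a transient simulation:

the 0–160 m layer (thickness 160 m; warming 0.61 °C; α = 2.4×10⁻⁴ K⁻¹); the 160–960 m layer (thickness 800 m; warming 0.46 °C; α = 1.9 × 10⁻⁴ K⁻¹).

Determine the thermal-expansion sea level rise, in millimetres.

93.3 mm

0–160 m: 160 × 2.4×10⁻⁴ × 0.61 = 0.023424 m
Layer 2: 1.9×10⁻⁴ × 800 × 0.46 = 0.06992 m
Δh = 0.023424 + 0.06992 = 0.093344 m ≈ 93.3 mm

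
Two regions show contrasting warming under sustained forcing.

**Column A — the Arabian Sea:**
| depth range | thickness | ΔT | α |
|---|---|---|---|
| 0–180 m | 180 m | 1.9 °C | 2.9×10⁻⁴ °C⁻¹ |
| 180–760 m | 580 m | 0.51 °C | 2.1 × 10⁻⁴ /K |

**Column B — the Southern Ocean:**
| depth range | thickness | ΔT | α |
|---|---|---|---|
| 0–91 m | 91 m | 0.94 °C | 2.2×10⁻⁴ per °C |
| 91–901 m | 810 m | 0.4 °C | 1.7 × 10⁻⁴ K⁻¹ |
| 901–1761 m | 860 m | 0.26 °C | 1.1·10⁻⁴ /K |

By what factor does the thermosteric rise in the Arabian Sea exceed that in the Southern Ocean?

A 1.9 × 180 × 2.9×10⁻⁴ = 0.09918 m
A 180–760 m: 580 × 0.51 × 2.1×10⁻⁴ = 0.062118 m
A total: 0.161298 m
B 0–91 m: 91 × 0.94 × 2.2×10⁻⁴ = 0.0188188 m
B Layer 2: 0.4 × 1.7×10⁻⁴ × 810 = 0.05508 m
B 1.1×10⁻⁴ × 0.26 × 860 = 0.024596 m
B total: 0.0984948 m
Ratio: 0.161298 / 0.0984948 ≈ 1.638

≈ 1.6×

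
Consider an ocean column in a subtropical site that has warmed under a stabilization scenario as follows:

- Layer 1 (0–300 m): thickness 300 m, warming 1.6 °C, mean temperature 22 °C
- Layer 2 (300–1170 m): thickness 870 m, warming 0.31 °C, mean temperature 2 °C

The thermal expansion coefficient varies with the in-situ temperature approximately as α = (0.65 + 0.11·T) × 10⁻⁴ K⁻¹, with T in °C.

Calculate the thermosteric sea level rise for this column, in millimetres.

about 170 mm

Layer 1: α = (0.65 + 0.11×22)×10⁻⁴ = 3.07×10⁻⁴ K⁻¹
Layer 2: α = (0.65 + 0.11×2)×10⁻⁴ = 0.87×10⁻⁴ K⁻¹
3.07×10⁻⁴ × 300 × 1.6 = 0.14736 m
870 × 0.31 × 0.87×10⁻⁴ = 0.0234639 m
Δh = 0.14736 + 0.0234639 = 0.1708239 m ≈ 170 mm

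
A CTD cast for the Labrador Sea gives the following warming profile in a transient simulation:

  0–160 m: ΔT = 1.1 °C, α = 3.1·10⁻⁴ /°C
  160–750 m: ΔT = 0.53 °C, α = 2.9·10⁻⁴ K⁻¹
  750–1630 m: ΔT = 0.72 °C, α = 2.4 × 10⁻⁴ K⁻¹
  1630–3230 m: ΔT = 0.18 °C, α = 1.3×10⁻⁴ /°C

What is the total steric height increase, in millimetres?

Layer 1: 1.1 × 3.1×10⁻⁴ × 160 = 0.05456 m
0.53 × 2.9×10⁻⁴ × 590 = 0.090683 m
750–1630 m: 0.72 × 880 × 2.4×10⁻⁴ = 0.152064 m
1630–3230 m: 1600 × 0.18 × 1.3×10⁻⁴ = 0.03744 m
Δh = 0.05456 + 0.090683 + 0.152064 + 0.03744 = 0.334747 m

Δh ≈ 335 mm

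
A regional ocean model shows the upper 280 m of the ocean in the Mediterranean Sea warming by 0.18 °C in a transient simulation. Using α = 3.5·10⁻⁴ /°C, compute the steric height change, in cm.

Δh ≈ 1.8 cm

Δh = αΔT·H = 3.5×10⁻⁴ × 0.18 × 280 = 0.01764 m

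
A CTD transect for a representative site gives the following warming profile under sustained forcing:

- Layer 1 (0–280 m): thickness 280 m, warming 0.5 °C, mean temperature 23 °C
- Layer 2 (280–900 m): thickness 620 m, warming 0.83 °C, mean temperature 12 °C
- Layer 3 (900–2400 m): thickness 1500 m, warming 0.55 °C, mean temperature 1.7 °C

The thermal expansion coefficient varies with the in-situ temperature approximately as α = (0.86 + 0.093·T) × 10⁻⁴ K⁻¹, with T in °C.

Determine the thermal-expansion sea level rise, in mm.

about 228 mm

Layer 1: α = (0.86 + 0.093×23)×10⁻⁴ = 2.999×10⁻⁴ K⁻¹
Layer 2: α = (0.86 + 0.093×12)×10⁻⁴ = 1.976×10⁻⁴ K⁻¹
Layer 3: α = (0.86 + 0.093×1.7)×10⁻⁴ = 1.0181×10⁻⁴ K⁻¹
2.999×10⁻⁴ × 0.5 × 280 = 0.041986 m
280–900 m: 620 × 0.83 × 1.976×10⁻⁴ = 0.10168496 m
1.0181×10⁻⁴ × 0.55 × 1500 = 0.08399325 m
Δh = 0.041986 + 0.10168496 + 0.08399325 = 0.22766421 m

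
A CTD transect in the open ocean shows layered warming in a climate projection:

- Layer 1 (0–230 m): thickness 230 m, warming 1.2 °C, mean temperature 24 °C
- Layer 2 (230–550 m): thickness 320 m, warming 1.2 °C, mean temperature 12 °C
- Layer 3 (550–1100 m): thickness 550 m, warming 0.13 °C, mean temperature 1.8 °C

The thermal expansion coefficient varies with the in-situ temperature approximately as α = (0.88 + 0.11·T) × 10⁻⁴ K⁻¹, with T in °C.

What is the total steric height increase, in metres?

Layer 1: α = (0.88 + 0.11×24)×10⁻⁴ = 3.52×10⁻⁴ K⁻¹
Layer 2: α = (0.88 + 0.11×12)×10⁻⁴ = 2.2×10⁻⁴ K⁻¹
Layer 3: α = (0.88 + 0.11×1.8)×10⁻⁴ = 1.078×10⁻⁴ K⁻¹
Layer 1: 230 × 1.2 × 3.52×10⁻⁴ = 0.097152 m
320 × 1.2 × 2.2×10⁻⁴ = 0.08448 m
550–1100 m: 1.078×10⁻⁴ × 550 × 0.13 = 0.0077077 m
Δh = 0.097152 + 0.08448 + 0.0077077 = 0.1893397 m

0.19 m of thermosteric rise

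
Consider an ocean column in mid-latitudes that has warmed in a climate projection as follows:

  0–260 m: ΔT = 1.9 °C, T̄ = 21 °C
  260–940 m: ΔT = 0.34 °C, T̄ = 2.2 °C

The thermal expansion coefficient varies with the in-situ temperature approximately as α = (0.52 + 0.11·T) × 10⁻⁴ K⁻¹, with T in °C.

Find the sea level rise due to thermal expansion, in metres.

Layer 1: α = (0.52 + 0.11×21)×10⁻⁴ = 2.83×10⁻⁴ K⁻¹
Layer 2: α = (0.52 + 0.11×2.2)×10⁻⁴ = 0.762×10⁻⁴ K⁻¹
0–260 m: 1.9 × 260 × 2.83×10⁻⁴ = 0.139802 m
Layer 2: 680 × 0.34 × 0.762×10⁻⁴ = 0.01761744 m
Δh = 0.139802 + 0.01761744 = 0.15741944 m

0.16 m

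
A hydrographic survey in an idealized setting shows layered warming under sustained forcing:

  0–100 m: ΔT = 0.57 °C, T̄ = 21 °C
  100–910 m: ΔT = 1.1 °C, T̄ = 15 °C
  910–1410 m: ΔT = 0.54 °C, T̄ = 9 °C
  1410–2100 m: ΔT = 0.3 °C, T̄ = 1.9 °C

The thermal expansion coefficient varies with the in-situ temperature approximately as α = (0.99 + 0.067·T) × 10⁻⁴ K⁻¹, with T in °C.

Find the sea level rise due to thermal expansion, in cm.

Δh = 25.8 cm

Layer 1: α = (0.99 + 0.067×21)×10⁻⁴ = 2.397×10⁻⁴ K⁻¹
Layer 2: α = (0.99 + 0.067×15)×10⁻⁴ = 1.995×10⁻⁴ K⁻¹
Layer 3: α = (0.99 + 0.067×9)×10⁻⁴ = 1.593×10⁻⁴ K⁻¹
Layer 4: α = (0.99 + 0.067×1.9)×10⁻⁴ = 1.1173×10⁻⁴ K⁻¹
0.57 × 100 × 2.397×10⁻⁴ = 0.0136629 m
Layer 2: 1.1 × 810 × 1.995×10⁻⁴ = 0.1777545 m
Layer 3: 0.54 × 500 × 1.593×10⁻⁴ = 0.043011 m
0.3 × 1.1173×10⁻⁴ × 690 = 0.02312811 m
Δh = 0.0136629 + 0.1777545 + 0.043011 + 0.02312811 = 0.25755651 m ≈ 25.8 cm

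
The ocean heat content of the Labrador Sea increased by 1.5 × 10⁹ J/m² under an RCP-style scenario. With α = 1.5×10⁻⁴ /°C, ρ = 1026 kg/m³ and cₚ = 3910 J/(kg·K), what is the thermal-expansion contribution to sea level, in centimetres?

Δh ≈ 5.61 cm

Δh = αQ/(ρcₚ) = 1.5×10⁻⁴ × 1.5×10⁹ / (1026 × 3910) ≈ 0.056087 m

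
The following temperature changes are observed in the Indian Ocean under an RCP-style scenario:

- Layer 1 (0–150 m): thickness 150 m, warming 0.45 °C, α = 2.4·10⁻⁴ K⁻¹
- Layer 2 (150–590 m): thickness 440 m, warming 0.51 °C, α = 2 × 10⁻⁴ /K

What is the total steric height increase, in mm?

0–150 m: 0.45 × 2.4×10⁻⁴ × 150 = 0.01620 m
Layer 2: 0.51 × 2×10⁻⁴ × 440 = 0.04488 m
Δh = 0.01620 + 0.04488 = 0.06108 m

about 61.1 mm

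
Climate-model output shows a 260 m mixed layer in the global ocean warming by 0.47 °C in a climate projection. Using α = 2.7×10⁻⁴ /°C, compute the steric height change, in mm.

Δh = αΔT·H = 2.7×10⁻⁴ × 0.47 × 260 = 0.032994 m

33.0 mm of thermosteric rise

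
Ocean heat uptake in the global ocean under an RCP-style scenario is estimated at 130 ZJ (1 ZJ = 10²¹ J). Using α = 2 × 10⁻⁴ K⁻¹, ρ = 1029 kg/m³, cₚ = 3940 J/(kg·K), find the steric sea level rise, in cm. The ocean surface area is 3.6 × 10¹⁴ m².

Per unit area: Q = 130×10²¹ / (3.6×10¹⁴) ≈ 3.611×10⁸ J/m²
Δh = αQ/(ρcₚ) = 2×10⁻⁴ × 3.611×10⁸ / (1029 × 3940) ≈ 0.017813 m

about 1.8 cm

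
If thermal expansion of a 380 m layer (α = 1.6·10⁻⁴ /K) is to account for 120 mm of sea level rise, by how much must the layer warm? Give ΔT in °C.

ΔT = Δh/(αH) = 0.12 / (1.6×10⁻⁴ × 380) ≈ 1.974 °C

about 1.97 °C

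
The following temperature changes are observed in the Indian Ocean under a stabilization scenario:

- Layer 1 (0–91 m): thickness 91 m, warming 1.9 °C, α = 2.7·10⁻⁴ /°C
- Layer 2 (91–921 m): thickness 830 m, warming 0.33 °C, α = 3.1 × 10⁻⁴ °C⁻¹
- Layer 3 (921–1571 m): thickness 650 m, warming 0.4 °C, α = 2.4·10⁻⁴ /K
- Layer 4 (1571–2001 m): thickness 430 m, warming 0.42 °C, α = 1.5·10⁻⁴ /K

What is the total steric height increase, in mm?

about 221 mm

Layer 1: 2.7×10⁻⁴ × 91 × 1.9 = 0.046683 m
Layer 2: 830 × 3.1×10⁻⁴ × 0.33 = 0.084909 m
Layer 3: 0.4 × 650 × 2.4×10⁻⁴ = 0.06240 m
1571–2001 m: 430 × 1.5×10⁻⁴ × 0.42 = 0.02709 m
Δh = 0.046683 + 0.084909 + 0.06240 + 0.02709 = 0.221082 m ≈ 221 mm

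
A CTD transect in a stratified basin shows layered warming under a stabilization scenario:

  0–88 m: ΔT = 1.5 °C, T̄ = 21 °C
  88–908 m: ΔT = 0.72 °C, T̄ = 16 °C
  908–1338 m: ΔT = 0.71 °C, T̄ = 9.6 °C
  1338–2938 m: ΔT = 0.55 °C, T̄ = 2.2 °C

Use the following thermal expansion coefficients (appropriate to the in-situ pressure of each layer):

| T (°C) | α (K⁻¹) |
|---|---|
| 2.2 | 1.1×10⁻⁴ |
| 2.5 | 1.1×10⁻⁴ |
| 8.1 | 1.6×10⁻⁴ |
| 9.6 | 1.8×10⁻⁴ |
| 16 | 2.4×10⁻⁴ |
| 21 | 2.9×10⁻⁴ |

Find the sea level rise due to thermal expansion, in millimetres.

Δh = 332 mm

Layer 1 at 21 °C → α = 2.9×10⁻⁴ K⁻¹
Layer 2 at 16 °C → α = 2.4×10⁻⁴ K⁻¹
Layer 3 at 9.6 °C → α = 1.8×10⁻⁴ K⁻¹
Layer 4 at 2.2 °C → α = 1.1×10⁻⁴ K⁻¹
Layer 1: 1.5 × 88 × 2.9×10⁻⁴ = 0.03828 m
88–908 m: 2.4×10⁻⁴ × 820 × 0.72 = 0.141696 m
908–1338 m: 430 × 1.8×10⁻⁴ × 0.71 = 0.054954 m
Layer 4: 1600 × 1.1×10⁻⁴ × 0.55 = 0.09680 m
Δh = 0.03828 + 0.141696 + 0.054954 + 0.09680 = 0.33173 m ≈ 332 mm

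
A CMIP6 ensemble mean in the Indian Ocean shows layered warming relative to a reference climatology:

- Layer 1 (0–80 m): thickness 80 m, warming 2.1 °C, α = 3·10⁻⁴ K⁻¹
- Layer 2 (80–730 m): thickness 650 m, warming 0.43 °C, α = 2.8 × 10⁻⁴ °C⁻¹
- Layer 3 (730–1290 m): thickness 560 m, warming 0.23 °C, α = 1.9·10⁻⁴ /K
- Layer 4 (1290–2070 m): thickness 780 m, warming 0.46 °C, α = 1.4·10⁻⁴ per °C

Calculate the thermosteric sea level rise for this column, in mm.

Layer 1: 2.1 × 3×10⁻⁴ × 80 = 0.05040 m
Layer 2: 0.43 × 2.8×10⁻⁴ × 650 = 0.07826 m
0.23 × 1.9×10⁻⁴ × 560 = 0.024472 m
Layer 4: 780 × 0.46 × 1.4×10⁻⁴ = 0.050232 m
Δh = 0.05040 + 0.07826 + 0.024472 + 0.050232 = 0.203364 m

203 mm of thermosteric rise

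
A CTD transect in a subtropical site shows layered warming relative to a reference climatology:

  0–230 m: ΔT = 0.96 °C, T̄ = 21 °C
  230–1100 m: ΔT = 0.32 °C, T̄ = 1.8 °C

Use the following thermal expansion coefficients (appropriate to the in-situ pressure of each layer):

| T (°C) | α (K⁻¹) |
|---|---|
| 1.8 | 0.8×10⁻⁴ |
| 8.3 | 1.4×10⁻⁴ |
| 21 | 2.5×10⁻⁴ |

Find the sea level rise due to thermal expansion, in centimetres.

Δh ≈ 7.75 cm

Layer 1 at 21 °C → α = 2.5×10⁻⁴ K⁻¹
Layer 2 at 1.8 °C → α = 0.8×10⁻⁴ K⁻¹
0–230 m: 0.96 × 2.5×10⁻⁴ × 230 = 0.05520 m
0.32 × 870 × 0.8×10⁻⁴ = 0.022272 m
Δh = 0.05520 + 0.022272 = 0.077472 m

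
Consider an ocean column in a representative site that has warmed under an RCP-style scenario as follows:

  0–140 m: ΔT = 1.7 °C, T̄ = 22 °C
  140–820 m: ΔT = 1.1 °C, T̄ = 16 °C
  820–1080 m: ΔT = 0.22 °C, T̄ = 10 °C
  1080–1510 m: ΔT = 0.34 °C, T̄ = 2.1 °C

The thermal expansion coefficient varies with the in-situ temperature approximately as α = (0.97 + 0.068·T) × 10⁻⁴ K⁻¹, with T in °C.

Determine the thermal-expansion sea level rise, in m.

about 0.238 m

Layer 1: α = (0.97 + 0.068×22)×10⁻⁴ = 2.466×10⁻⁴ K⁻¹
Layer 2: α = (0.97 + 0.068×16)×10⁻⁴ = 2.058×10⁻⁴ K⁻¹
Layer 3: α = (0.97 + 0.068×10)×10⁻⁴ = 1.65×10⁻⁴ K⁻¹
Layer 4: α = (0.97 + 0.068×2.1)×10⁻⁴ = 1.1128×10⁻⁴ K⁻¹
0–140 m: 140 × 1.7 × 2.466×10⁻⁴ = 0.0586908 m
Layer 2: 680 × 1.1 × 2.058×10⁻⁴ = 0.1539384 m
Layer 3: 260 × 1.65×10⁻⁴ × 0.22 = 0.009438 m
1080–1510 m: 1.1128×10⁻⁴ × 430 × 0.34 = 0.016269136 m
Δh = 0.0586908 + 0.1539384 + 0.009438 + 0.016269136 = 0.238336336 m ≈ 0.238 m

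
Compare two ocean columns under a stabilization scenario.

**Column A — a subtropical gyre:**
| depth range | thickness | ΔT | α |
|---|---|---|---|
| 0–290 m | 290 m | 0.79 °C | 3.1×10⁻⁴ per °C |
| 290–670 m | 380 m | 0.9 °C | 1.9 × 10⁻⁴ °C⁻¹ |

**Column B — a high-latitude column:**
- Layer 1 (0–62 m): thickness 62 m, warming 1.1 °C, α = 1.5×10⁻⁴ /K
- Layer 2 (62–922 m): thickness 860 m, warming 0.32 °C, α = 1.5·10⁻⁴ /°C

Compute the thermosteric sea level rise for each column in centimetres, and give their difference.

A 0–290 m: 290 × 3.1×10⁻⁴ × 0.79 = 0.071021 m
A Layer 2: 0.9 × 380 × 1.9×10⁻⁴ = 0.06498 m
A total: 0.136001 m
B 0–62 m: 1.5×10⁻⁴ × 1.1 × 62 = 0.01023 m
B Layer 2: 860 × 0.32 × 1.5×10⁻⁴ = 0.04128 m
B total: 0.05151 m
Difference: 0.136001 − 0.05151 = 0.084491 m

Δh_A ≈ 14 cm, Δh_B ≈ 5.2 cm; difference ≈ 8.4 cm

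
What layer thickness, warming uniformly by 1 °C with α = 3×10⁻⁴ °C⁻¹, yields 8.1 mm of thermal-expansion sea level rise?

H = Δh/(αΔT) = 0.0081 / (3×10⁻⁴ × 1) = 27.00 m

about 27.0 m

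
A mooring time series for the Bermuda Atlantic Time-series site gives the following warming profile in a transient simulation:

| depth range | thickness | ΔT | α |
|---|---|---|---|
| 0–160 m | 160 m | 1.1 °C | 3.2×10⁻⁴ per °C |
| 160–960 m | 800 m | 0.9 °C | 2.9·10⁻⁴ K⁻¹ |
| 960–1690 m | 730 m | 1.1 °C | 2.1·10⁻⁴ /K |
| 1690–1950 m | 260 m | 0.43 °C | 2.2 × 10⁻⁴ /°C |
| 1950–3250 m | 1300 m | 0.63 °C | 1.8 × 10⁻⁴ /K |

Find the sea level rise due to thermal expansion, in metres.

Layer 1: 160 × 3.2×10⁻⁴ × 1.1 = 0.05632 m
Layer 2: 2.9×10⁻⁴ × 0.9 × 800 = 0.20880 m
2.1×10⁻⁴ × 730 × 1.1 = 0.16863 m
0.43 × 260 × 2.2×10⁻⁴ = 0.024596 m
1300 × 1.8×10⁻⁴ × 0.63 = 0.14742 m
Δh = 0.05632 + 0.20880 + 0.16863 + 0.024596 + 0.14742 = 0.605766 m

0.61 m of thermosteric rise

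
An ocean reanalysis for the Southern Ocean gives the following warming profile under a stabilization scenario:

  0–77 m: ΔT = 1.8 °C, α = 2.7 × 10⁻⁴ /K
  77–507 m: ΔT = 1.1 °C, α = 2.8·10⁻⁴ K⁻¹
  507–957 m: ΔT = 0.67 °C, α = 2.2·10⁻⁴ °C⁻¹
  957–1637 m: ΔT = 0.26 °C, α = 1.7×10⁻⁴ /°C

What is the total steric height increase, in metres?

77 × 2.7×10⁻⁴ × 1.8 = 0.037422 m
430 × 1.1 × 2.8×10⁻⁴ = 0.13244 m
2.2×10⁻⁴ × 0.67 × 450 = 0.06633 m
957–1637 m: 1.7×10⁻⁴ × 0.26 × 680 = 0.030056 m
Δh = 0.037422 + 0.13244 + 0.06633 + 0.030056 = 0.266248 m

0.266 m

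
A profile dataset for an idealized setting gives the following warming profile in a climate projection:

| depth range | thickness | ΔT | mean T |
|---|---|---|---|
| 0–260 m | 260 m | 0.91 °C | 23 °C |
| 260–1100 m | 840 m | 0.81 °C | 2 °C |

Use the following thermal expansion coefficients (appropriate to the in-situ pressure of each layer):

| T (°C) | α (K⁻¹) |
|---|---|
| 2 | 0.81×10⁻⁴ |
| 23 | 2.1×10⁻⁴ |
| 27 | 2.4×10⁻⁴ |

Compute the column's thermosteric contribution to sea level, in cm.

Layer 1 at 23 °C → α = 2.1×10⁻⁴ K⁻¹
Layer 2 at 2 °C → α = 0.81×10⁻⁴ K⁻¹
0.91 × 260 × 2.1×10⁻⁴ = 0.049686 m
260–1100 m: 0.81×10⁻⁴ × 840 × 0.81 = 0.0551124 m
Δh = 0.049686 + 0.0551124 = 0.1047984 m

10 cm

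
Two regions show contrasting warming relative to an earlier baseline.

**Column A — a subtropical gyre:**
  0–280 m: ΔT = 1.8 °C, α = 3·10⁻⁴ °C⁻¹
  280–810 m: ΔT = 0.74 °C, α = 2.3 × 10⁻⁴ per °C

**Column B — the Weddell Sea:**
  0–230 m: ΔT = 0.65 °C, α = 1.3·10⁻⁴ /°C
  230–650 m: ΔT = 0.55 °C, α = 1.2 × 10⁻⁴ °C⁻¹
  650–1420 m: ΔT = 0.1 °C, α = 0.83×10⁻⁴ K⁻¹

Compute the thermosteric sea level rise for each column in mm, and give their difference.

A: 241 mm; B: 53.5 mm; difference 188 mm

A 3×10⁻⁴ × 1.8 × 280 = 0.15120 m
A Layer 2: 530 × 2.3×10⁻⁴ × 0.74 = 0.090206 m
A total: 0.241406 m
B 0.65 × 1.3×10⁻⁴ × 230 = 0.019435 m
B 1.2×10⁻⁴ × 420 × 0.55 = 0.02772 m
B Layer 3: 0.83×10⁻⁴ × 770 × 0.1 = 0.006391 m
B total: 0.053546 m
Difference: 0.241406 − 0.053546 = 0.18786 m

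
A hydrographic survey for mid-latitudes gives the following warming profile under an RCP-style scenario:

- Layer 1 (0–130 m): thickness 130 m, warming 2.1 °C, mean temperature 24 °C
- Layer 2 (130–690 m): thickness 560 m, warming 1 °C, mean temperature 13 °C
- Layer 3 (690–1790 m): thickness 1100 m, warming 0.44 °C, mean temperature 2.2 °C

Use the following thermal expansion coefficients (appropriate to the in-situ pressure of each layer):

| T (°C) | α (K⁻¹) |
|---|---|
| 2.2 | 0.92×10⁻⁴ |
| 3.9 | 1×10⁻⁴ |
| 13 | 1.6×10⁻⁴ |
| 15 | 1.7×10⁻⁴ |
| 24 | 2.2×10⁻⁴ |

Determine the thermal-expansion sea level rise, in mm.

Layer 1 at 24 °C → α = 2.2×10⁻⁴ K⁻¹
Layer 2 at 13 °C → α = 1.6×10⁻⁴ K⁻¹
Layer 3 at 2.2 °C → α = 0.92×10⁻⁴ K⁻¹
Layer 1: 2.2×10⁻⁴ × 2.1 × 130 = 0.06006 m
Layer 2: 560 × 1 × 1.6×10⁻⁴ = 0.08960 m
Layer 3: 0.92×10⁻⁴ × 1100 × 0.44 = 0.044528 m
Δh = 0.06006 + 0.08960 + 0.044528 = 0.194188 m

Δh ≈ 190 mm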